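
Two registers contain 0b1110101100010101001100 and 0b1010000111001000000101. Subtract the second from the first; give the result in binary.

0b100100101001101000111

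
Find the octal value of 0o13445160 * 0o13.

Multiply each base-8 digit by 11, carrying:
  0×11 = 0 → write 0
  6×11 = 66 → write 2 carry 8
  1×11+8 = 19 → write 3 carry 2
  5×11+2 = 57 → write 1 carry 7
  4×11+7 = 51 → write 3 carry 6
  4×11+6 = 50 → write 2 carry 6
  3×11+6 = 39 → write 7 carry 4
  1×11+4 = 15 → write 7 carry 1
  remaining carry: 1

0o177231320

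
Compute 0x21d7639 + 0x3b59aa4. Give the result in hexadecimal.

0x5d310dd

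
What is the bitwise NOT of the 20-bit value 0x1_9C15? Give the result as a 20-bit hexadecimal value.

0xE63EA

Each hex digit d becomes F−d:
  1→E, 9→6, C→3, 1→E, 5→A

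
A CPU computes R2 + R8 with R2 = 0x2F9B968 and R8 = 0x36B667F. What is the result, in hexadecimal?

Add column by column in base 16, right to left:
  8+F = 7 carry 1
  6+7+1 = E
  9+6 = F
  B+6 = 1 carry 1
  9+B+1 = 5 carry 1
  F+6+1 = 6 carry 1
  2+3+1 = 6

0x6651FE7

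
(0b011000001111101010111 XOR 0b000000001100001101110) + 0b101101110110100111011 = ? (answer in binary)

0b1000101111010001110100

First 0b011000001111101010111 XOR 0b000000001100001101110 = 0b011000000011100111001.
Add column by column in base 2, right to left:
  1+1 = 0 carry 1
  0+1+1 = 0 carry 1
  0+0+1 = 1
  1+1 = 0 carry 1
  1+1+1 = 1 carry 1
  1+1+1 = 1 carry 1
  0+0+1 = 1
  0+0 = 0
  1+1 = 0 carry 1
  1+0+1 = 0 carry 1
  1+1+1 = 1 carry 1
  0+1+1 = 0 carry 1
  0+0+1 = 1
  0+1 = 1
  0+1 = 1
  0+1 = 1
  0+0 = 0
  0+1 = 1
  1+1 = 0 carry 1
  1+0+1 = 0 carry 1
  0+1+1 = 0 carry 1
  final carry 1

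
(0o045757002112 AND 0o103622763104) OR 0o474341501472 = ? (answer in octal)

0o045757002112 AND 0o103622763104 = 0o001602002100.
Then OR with 0o474341501472.

0o475743503572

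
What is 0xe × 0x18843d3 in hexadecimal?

Multiply each base-16 digit by 14, carrying:
  3×14 = 42 → write a carry 2
  d×14+2 = 184 → write 8 carry 11
  3×14+11 = 53 → write 5 carry 3
  4×14+3 = 59 → write b carry 3
  8×14+3 = 115 → write 3 carry 7
  8×14+7 = 119 → write 7 carry 7
  1×14+7 = 21 → write 5 carry 1
  remaining carry: 1

0x1573b58a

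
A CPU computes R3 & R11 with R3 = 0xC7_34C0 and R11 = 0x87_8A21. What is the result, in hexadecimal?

AND each hex digit independently (no carries):
  C&8=8, 7&7=7, 3&8=0, 4&A=0, C&2=0, 0&1=0

0x870000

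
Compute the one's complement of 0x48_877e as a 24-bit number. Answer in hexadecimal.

Each hex digit d becomes f−d:
  4→b, 8→7, 8→7, 7→8, 7→8, e→1

0xb77881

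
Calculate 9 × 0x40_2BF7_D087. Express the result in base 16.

0x2418BB654BF

Multiply each base-16 digit by 9, carrying:
  7×9 = 63 → write F carry 3
  8×9+3 = 75 → write B carry 4
  0×9+4 = 4 → write 4
  D×9 = 117 → write 5 carry 7
  7×9+7 = 70 → write 6 carry 4
  F×9+4 = 139 → write B carry 8
  B×9+8 = 107 → write B carry 6
  2×9+6 = 24 → write 8 carry 1
  0×9+1 = 1 → write 1
  4×9 = 36 → write 4 carry 2
  remaining carry: 2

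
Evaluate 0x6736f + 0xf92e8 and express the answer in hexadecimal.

Add column by column in base 16, right to left:
  f+8 = 7 carry 1
  6+e+1 = 5 carry 1
  3+2+1 = 6
  7+9 = 0 carry 1
  6+f+1 = 6 carry 1
  final carry 1

0x160657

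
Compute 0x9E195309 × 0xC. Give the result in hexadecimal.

Multiply each base-16 digit by 12, carrying:
  9×12 = 108 → write C carry 6
  0×12+6 = 6 → write 6
  3×12 = 36 → write 4 carry 2
  5×12+2 = 62 → write E carry 3
  9×12+3 = 111 → write F carry 6
  1×12+6 = 18 → write 2 carry 1
  E×12+1 = 169 → write 9 carry 10
  9×12+10 = 118 → write 6 carry 7
  remaining carry: 7

0x7692FE46C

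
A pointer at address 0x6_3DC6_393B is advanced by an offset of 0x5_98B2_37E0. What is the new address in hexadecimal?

Add column by column in base 16, right to left:
  B+0 = B
  3+E = 1 carry 1
  9+7+1 = 1 carry 1
  3+3+1 = 7
  6+2 = 8
  C+B = 7 carry 1
  D+8+1 = 6 carry 1
  3+9+1 = D
  6+5 = B

0xBD678711B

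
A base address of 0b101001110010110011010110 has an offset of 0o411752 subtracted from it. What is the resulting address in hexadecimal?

0b101001110010110011010110 = 0xA72CD6 in hexadecimal.
0o411752 = 0x213EA in hexadecimal.
Subtract column by column in base 16:
  6-A → C (borrow)
  D-E-1 → E (borrow)
  C-3-1 → 8
  2-1 → 1
  7-2 → 5
  A-0 → A

0xA518EC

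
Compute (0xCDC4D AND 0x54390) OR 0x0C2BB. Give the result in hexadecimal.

0xCDC4D AND 0x54390 = 0x44000.
Then OR with 0x0C2BB.

0x4C2BB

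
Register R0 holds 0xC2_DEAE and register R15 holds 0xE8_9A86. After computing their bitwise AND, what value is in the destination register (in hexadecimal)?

0xC09A86

AND each hex digit independently (no carries):
  C&E=C, 2&8=0, D&9=9, E&A=A, A&8=8, E&6=6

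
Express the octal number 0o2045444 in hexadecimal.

Each octal digit is 3 bits: 2=010 0=000 4=100 5=101 4=100 4=100 4=100.
Group the bits into nibbles: 1000 0100 1011 0010 0100 → 84B24.

0x84B24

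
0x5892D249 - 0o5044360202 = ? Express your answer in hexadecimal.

0x3000F1C7

0o5044360202 = 0x2891E082 in hexadecimal.
Subtract column by column in base 16:
  9-2 → 7
  4-8 → C (borrow)
  2-0-1 → 1
  D-E → F (borrow)
  2-1-1 → 0
  9-9 → 0
  8-8 → 0
  5-2 → 3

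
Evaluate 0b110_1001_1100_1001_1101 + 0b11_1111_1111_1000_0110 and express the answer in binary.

Add column by column in base 2, right to left:
  1+0 = 1
  0+1 = 1
  1+1 = 0 carry 1
  1+0+1 = 0 carry 1
  1+0+1 = 0 carry 1
  0+0+1 = 1
  0+0 = 0
  1+1 = 0 carry 1
  0+1+1 = 0 carry 1
  0+1+1 = 0 carry 1
  1+1+1 = 1 carry 1
  1+1+1 = 1 carry 1
  1+1+1 = 1 carry 1
  0+1+1 = 0 carry 1
  0+1+1 = 0 carry 1
  1+1+1 = 1 carry 1
  0+1+1 = 0 carry 1
  1+1+1 = 1 carry 1
  1+0+1 = 0 carry 1
  final carry 1

0b10101001110000100011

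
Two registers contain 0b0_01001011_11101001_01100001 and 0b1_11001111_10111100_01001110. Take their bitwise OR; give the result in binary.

OR bit by bit (1 where either bit is 1):
  0010010111110100101100001
| 1110011111011110001001110
= 1110011111111110101101111

0b1110011111111110101101111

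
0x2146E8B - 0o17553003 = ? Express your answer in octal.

0o165314210

0x2146E8B = 0o205067213 in octal.
Subtract column by column in base 8:
  3-3 → 0
  1-0 → 1
  2-0 → 2
  7-3 → 4
  6-5 → 1
  0-5 → 3 (borrow)
  5-7-1 → 5 (borrow)
  0-1-1 → 6 (borrow)
  2-0-1 → 1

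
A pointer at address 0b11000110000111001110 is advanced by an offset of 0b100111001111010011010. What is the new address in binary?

0b1000000000000001101000

Add column by column in base 2, right to left:
  0+0 = 0
  1+1 = 0 carry 1
  1+0+1 = 0 carry 1
  1+1+1 = 1 carry 1
  0+1+1 = 0 carry 1
  0+0+1 = 1
  1+0 = 1
  1+1 = 0 carry 1
  1+0+1 = 0 carry 1
  0+1+1 = 0 carry 1
  0+1+1 = 0 carry 1
  0+1+1 = 0 carry 1
  0+1+1 = 0 carry 1
  1+0+1 = 0 carry 1
  1+0+1 = 0 carry 1
  0+1+1 = 0 carry 1
  0+1+1 = 0 carry 1
  0+1+1 = 0 carry 1
  1+0+1 = 0 carry 1
  1+0+1 = 0 carry 1
  0+1+1 = 0 carry 1
  final carry 1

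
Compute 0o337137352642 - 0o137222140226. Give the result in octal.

0o177715212414

Subtract column by column in base 8:
  2-6 → 4 (borrow)
  4-2-1 → 1
  6-2 → 4
  2-0 → 2
  5-4 → 1
  3-1 → 2
  7-2 → 5
  3-2 → 1
  1-2 → 7 (borrow)
  7-7-1 → 7 (borrow)
  3-3-1 → 7 (borrow)
  3-1-1 → 1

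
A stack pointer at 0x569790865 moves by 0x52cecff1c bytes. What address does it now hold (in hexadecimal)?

Add column by column in base 16, right to left:
  5+c = 1 carry 1
  6+1+1 = 8
  8+f = 7 carry 1
  0+f+1 = 0 carry 1
  9+c+1 = 6 carry 1
  7+e+1 = 6 carry 1
  9+c+1 = 6 carry 1
  6+2+1 = 9
  5+5 = a

0xa96660781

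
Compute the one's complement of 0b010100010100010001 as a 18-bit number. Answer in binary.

0b101011101011101110

Invert each bit: 010100010100010001 → 101011101011101110.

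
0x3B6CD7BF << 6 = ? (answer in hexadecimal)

6 bits is not a whole number of base-16 digits; in binary: 111011011011001101011110111111 << 6 = 111011011011001101011110111111000000.

0xEDB35EFC0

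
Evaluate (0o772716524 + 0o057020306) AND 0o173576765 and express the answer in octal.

Add column by column in base 8, right to left:
  4+6 = 2 carry 1
  2+0+1 = 3
  5+3 = 0 carry 1
  6+0+1 = 7
  1+2 = 3
  7+0 = 7
  2+7 = 1 carry 1
  7+5+1 = 5 carry 1
  7+0+1 = 0 carry 1
  final carry 1
Sum = 0o1051737032; now AND with 0o173576765:
  1&0=0, 0&1=0, 5&7=5, 1&3=1, 7&5=5, 3&7=3, 7&6=6, 0&7=0, 3&6=2, 2&5=0

0o51536020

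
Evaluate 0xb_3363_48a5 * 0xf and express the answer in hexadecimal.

Multiply each base-16 digit by 15, carrying:
  5×15 = 75 → write b carry 4
  a×15+4 = 154 → write a carry 9
  8×15+9 = 129 → write 1 carry 8
  4×15+8 = 68 → write 4 carry 4
  3×15+4 = 49 → write 1 carry 3
  6×15+3 = 93 → write d carry 5
  3×15+5 = 50 → write 2 carry 3
  3×15+3 = 48 → write 0 carry 3
  b×15+3 = 168 → write 8 carry 10
  remaining carry: a

0xa802d141ab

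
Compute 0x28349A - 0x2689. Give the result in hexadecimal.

Subtract column by column in base 16:
  A-9 → 1
  9-8 → 1
  4-6 → E (borrow)
  3-2-1 → 0
  8-0 → 8
  2-0 → 2

0x280E11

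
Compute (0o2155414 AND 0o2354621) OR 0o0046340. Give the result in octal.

0o2156740

0o2155414 AND 0o2354621 = 0o2154400.
Then OR with 0o0046340.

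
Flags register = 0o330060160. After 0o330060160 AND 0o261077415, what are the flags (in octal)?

0o220060000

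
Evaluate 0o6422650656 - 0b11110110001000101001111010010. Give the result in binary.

0b10101100001101111110111011100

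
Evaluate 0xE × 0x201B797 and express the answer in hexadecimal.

0x1C180A42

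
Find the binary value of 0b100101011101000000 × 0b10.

0b1001010111010000000

Multiply each base-2 digit by 2, carrying:
  0×2 = 0 → write 0
  0×2 = 0 → write 0
  0×2 = 0 → write 0
  0×2 = 0 → write 0
  0×2 = 0 → write 0
  0×2 = 0 → write 0
  1×2 = 2 → write 0 carry 1
  0×2+1 = 1 → write 1
  1×2 = 2 → write 0 carry 1
  1×2+1 = 3 → write 1 carry 1
  1×2+1 = 3 → write 1 carry 1
  0×2+1 = 1 → write 1
  1×2 = 2 → write 0 carry 1
  0×2+1 = 1 → write 1
  1×2 = 2 → write 0 carry 1
  0×2+1 = 1 → write 1
  0×2 = 0 → write 0
  1×2 = 2 → write 0 carry 1
  remaining carry: 1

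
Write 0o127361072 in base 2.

0b1010111011110001000111010

Each octal digit is 3 bits: 1=001 2=010 7=111 3=011 6=110 1=001 0=000 7=111 2=010.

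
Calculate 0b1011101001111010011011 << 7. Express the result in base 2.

0b10111010011110100110110000000

Left shift by 7: append 7 zero bits.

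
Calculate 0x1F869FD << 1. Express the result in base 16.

0x3F0D3FA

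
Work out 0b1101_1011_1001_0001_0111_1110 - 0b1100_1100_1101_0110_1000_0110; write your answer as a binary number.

Subtract column by column in base 2:
  0-0 → 0
  1-1 → 0
  1-1 → 0
  1-0 → 1
  1-0 → 1
  1-0 → 1
  1-0 → 1
  0-1 → 1 (borrow)
  1-0-1 → 0
  0-1 → 1 (borrow)
  0-1-1 → 0 (borrow)
  0-0-1 → 1 (borrow)
  1-1-1 → 1 (borrow)
  0-0-1 → 1 (borrow)
  0-1-1 → 0 (borrow)
  1-1-1 → 1 (borrow)
  1-0-1 → 0
  1-0 → 1
  0-1 → 1 (borrow)
  1-1-1 → 1 (borrow)
  1-0-1 → 0
  0-0 → 0
  1-1 → 0
  1-1 → 0

0b11101011101011111000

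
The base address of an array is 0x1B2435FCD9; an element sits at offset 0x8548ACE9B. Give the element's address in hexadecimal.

0x2378C0CB74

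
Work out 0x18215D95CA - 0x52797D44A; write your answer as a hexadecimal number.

0x12F9C5C180

Subtract column by column in base 16:
  A-A → 0
  C-4 → 8
  5-4 → 1
  9-D → C (borrow)
  D-7-1 → 5
  5-9 → C (borrow)
  1-7-1 → 9 (borrow)
  2-2-1 → F (borrow)
  8-5-1 → 2
  1-0 → 1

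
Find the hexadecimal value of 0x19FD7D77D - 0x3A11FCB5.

Subtract column by column in base 16:
  D-5 → 8
  7-B → C (borrow)
  7-C-1 → A (borrow)
  D-F-1 → D (borrow)
  7-1-1 → 5
  D-1 → C
  F-A → 5
  9-3 → 6
  1-0 → 1

0x165C5DAC8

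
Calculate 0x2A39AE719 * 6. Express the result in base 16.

0xFD5A16A96

Multiply each base-16 digit by 6, carrying:
  9×6 = 54 → write 6 carry 3
  1×6+3 = 9 → write 9
  7×6 = 42 → write A carry 2
  E×6+2 = 86 → write 6 carry 5
  A×6+5 = 65 → write 1 carry 4
  9×6+4 = 58 → write A carry 3
  3×6+3 = 21 → write 5 carry 1
  A×6+1 = 61 → write D carry 3
  2×6+3 = 15 → write F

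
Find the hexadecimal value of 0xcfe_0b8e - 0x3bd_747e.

Subtract column by column in base 16:
  e-e → 0
  8-7 → 1
  b-4 → 7
  0-7 → 9 (borrow)
  e-d-1 → 0
  f-b → 4
  c-3 → 9

0x9409710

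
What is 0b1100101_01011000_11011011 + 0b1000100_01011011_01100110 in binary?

0b101010011011010001000001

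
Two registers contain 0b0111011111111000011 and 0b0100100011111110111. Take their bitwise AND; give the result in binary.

AND bit by bit (1 only where both bits are 1):
  0111011111111000011
& 0100100011111110111
= 0100000011111000011

0b0100000011111000011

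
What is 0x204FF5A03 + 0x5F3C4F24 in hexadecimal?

Add column by column in base 16, right to left:
  3+4 = 7
  0+2 = 2
  A+F = 9 carry 1
  5+4+1 = A
  F+C = B carry 1
  F+3+1 = 3 carry 1
  4+F+1 = 4 carry 1
  0+5+1 = 6
  2+0 = 2

0x2643BA927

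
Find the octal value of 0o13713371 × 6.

0o107304726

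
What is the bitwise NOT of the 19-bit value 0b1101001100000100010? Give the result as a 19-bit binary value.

Invert each bit: 1101001100000100010 → 0010110011111011101.

0b0010110011111011101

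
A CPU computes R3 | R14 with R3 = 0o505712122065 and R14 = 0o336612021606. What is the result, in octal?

0o737712123667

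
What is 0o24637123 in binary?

Each octal digit is 3 bits: 2=010 4=100 6=110 3=011 7=111 1=001 2=010 3=011.

0b10100110011111001010011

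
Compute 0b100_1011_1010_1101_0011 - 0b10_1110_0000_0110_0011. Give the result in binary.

Subtract column by column in base 2:
  1-1 → 0
  1-1 → 0
  0-0 → 0
  0-0 → 0
  1-0 → 1
  0-1 → 1 (borrow)
  1-1-1 → 1 (borrow)
  1-0-1 → 0
  0-0 → 0
  1-0 → 1
  0-0 → 0
  1-0 → 1
  1-0 → 1
  1-1 → 0
  0-1 → 1 (borrow)
  1-1-1 → 1 (borrow)
  0-0-1 → 1 (borrow)
  0-1-1 → 0 (borrow)
  1-0-1 → 0

0b11101101001110000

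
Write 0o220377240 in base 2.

0b10010000011111111010100000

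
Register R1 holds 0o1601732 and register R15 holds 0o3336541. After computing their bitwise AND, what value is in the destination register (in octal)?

0o1200500

AND each oct digit independently (no carries):
  1&3=1, 6&3=2, 0&3=0, 1&6=0, 7&5=5, 3&4=0, 2&1=0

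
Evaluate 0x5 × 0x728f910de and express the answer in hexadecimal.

0x23ccdd5456

Multiply each base-16 digit by 5, carrying:
  e×5 = 70 → write 6 carry 4
  d×5+4 = 69 → write 5 carry 4
  0×5+4 = 4 → write 4
  1×5 = 5 → write 5
  9×5 = 45 → write d carry 2
  f×5+2 = 77 → write d carry 4
  8×5+4 = 44 → write c carry 2
  2×5+2 = 12 → write c
  7×5 = 35 → write 3 carry 2
  remaining carry: 2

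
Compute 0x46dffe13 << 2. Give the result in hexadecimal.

2 bits is not a whole number of base-16 digits; in binary: 1000110110111111111111000010011 << 2 = 100011011011111111111100001001100.

0x11b7ff84c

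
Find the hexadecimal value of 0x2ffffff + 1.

The trailing 6 digits are F (max in base 16), so adding 1 cascades: they roll to 0 and the next digit up increments.

0x3000000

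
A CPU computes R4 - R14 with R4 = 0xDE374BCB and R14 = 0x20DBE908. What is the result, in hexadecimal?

0xBD5B62C3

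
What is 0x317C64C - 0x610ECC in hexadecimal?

0x2B6B780

Subtract column by column in base 16:
  C-C → 0
  4-C → 8 (borrow)
  6-E-1 → 7 (borrow)
  C-0-1 → B
  7-1 → 6
  1-6 → B (borrow)
  3-0-1 → 2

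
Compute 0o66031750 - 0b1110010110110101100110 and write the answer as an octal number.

0o47543202

0b1110010110110101100110 = 0o16266546 in octal.
Subtract column by column in base 8:
  0-6 → 2 (borrow)
  5-4-1 → 0
  7-5 → 2
  1-6 → 3 (borrow)
  3-6-1 → 4 (borrow)
  0-2-1 → 5 (borrow)
  6-6-1 → 7 (borrow)
  6-1-1 → 4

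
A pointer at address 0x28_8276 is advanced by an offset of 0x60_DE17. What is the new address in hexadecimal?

0x89608D

Add column by column in base 16, right to left:
  6+7 = D
  7+1 = 8
  2+E = 0 carry 1
  8+D+1 = 6 carry 1
  8+0+1 = 9
  2+6 = 8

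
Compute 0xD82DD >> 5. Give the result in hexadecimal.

0x6C16

5 bits is not a whole number of base-16 digits; in binary: 11011000001011011101 >> 5 = 110110000010110.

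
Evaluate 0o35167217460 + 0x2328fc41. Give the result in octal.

0x2328fc41 = 0o4312176101 in octal.
Add column by column in base 8, right to left:
  0+1 = 1
  6+0 = 6
  4+1 = 5
  7+6 = 5 carry 1
  1+7+1 = 1 carry 1
  2+1+1 = 4
  7+2 = 1 carry 1
  6+1+1 = 0 carry 1
  1+3+1 = 5
  5+4 = 1 carry 1
  3+0+1 = 4

0o41501415561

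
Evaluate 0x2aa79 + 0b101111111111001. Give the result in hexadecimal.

0b101111111111001 = 0x5ff9 in hexadecimal.
Add column by column in base 16, right to left:
  9+9 = 2 carry 1
  7+f+1 = 7 carry 1
  a+f+1 = a carry 1
  a+5+1 = 0 carry 1
  2+0+1 = 3

0x30a72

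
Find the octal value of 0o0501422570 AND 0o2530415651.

AND each oct digit independently (no carries):
  0&2=0, 5&5=5, 0&3=0, 1&0=0, 4&4=4, 2&1=0, 2&5=0, 5&6=4, 7&5=5, 0&1=0

0o0500400450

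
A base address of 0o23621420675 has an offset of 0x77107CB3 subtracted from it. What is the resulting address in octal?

0x77107CB3 = 0o16704076263 in octal.
Subtract column by column in base 8:
  5-3 → 2
  7-6 → 1
  6-2 → 4
  0-6 → 2 (borrow)
  2-7-1 → 2 (borrow)
  4-0-1 → 3
  1-4 → 5 (borrow)
  2-0-1 → 1
  6-7 → 7 (borrow)
  3-6-1 → 4 (borrow)
  2-1-1 → 0

0o4715322412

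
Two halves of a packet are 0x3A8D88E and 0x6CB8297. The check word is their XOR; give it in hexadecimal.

0x5635A19

XOR each hex digit independently (no carries):
  3^6=5, A^C=6, 8^B=3, D^8=5, 8^2=A, 8^9=1, E^7=9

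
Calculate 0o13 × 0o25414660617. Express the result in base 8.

Multiply each base-8 digit by 11, carrying:
  7×11 = 77 → write 5 carry 9
  1×11+9 = 20 → write 4 carry 2
  6×11+2 = 68 → write 4 carry 8
  0×11+8 = 8 → write 0 carry 1
  6×11+1 = 67 → write 3 carry 8
  6×11+8 = 74 → write 2 carry 9
  4×11+9 = 53 → write 5 carry 6
  1×11+6 = 17 → write 1 carry 2
  4×11+2 = 46 → write 6 carry 5
  5×11+5 = 60 → write 4 carry 7
  2×11+7 = 29 → write 5 carry 3
  remaining carry: 3

0o354615230445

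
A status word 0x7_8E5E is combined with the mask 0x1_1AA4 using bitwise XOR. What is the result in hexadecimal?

XOR each hex digit independently (no carries):
  7^1=6, 8^1=9, E^A=4, 5^A=F, E^4=A

0x694FA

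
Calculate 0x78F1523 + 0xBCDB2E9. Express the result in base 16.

Add column by column in base 16, right to left:
  3+9 = C
  2+E = 0 carry 1
  5+2+1 = 8
  1+B = C
  F+D = C carry 1
  8+C+1 = 5 carry 1
  7+B+1 = 3 carry 1
  final carry 1

0x135CC80C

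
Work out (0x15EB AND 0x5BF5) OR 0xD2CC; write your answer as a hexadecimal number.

0xD3ED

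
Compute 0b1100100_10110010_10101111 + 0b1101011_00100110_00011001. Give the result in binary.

0b110011111101100011001000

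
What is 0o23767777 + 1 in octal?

0o23770000

The trailing 4 digits are 7 (max in base 8), so adding 1 cascades: they roll to 0 and the next digit up increments.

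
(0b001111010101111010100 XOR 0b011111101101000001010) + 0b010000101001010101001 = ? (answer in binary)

First 0b001111010101111010100 XOR 0b011111101101000001010 = 0b010000111000111011110.
Add column by column in base 2, right to left:
  0+1 = 1
  1+0 = 1
  1+0 = 1
  1+1 = 0 carry 1
  1+0+1 = 0 carry 1
  0+1+1 = 0 carry 1
  1+0+1 = 0 carry 1
  1+1+1 = 1 carry 1
  1+0+1 = 0 carry 1
  0+1+1 = 0 carry 1
  0+0+1 = 1
  0+0 = 0
  1+1 = 0 carry 1
  1+0+1 = 0 carry 1
  1+1+1 = 1 carry 1
  0+0+1 = 1
  0+0 = 0
  0+0 = 0
  0+0 = 0
  1+1 = 0 carry 1
  final carry 1

0b100001100010010000111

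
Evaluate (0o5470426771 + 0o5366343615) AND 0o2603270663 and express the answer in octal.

0o2002270602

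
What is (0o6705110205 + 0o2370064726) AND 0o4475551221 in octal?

0o75151021

Add column by column in base 8, right to left:
  5+6 = 3 carry 1
  0+2+1 = 3
  2+7 = 1 carry 1
  0+4+1 = 5
  1+6 = 7
  1+0 = 1
  5+0 = 5
  0+7 = 7
  7+3 = 2 carry 1
  6+2+1 = 1 carry 1
  final carry 1
Sum = 0o11275175133; now AND with 0o4475551221:
  1&0=0, 1&4=0, 2&4=0, 7&7=7, 5&5=5, 1&5=1, 7&5=5, 5&1=1, 1&2=0, 3&2=2, 3&1=1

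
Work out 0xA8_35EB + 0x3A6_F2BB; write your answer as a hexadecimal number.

0x44F28A6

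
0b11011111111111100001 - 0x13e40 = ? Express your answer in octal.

0b11011111111111100001 = 0o3377741 in octal.
0x13e40 = 0o237100 in octal.
Subtract column by column in base 8:
  1-0 → 1
  4-0 → 4
  7-1 → 6
  7-7 → 0
  7-3 → 4
  3-2 → 1
  3-0 → 3

0o3140641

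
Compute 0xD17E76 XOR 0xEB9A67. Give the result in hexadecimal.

XOR each hex digit independently (no carries):
  D^E=3, 1^B=A, 7^9=E, E^A=4, 7^6=1, 6^7=1

0x3AE411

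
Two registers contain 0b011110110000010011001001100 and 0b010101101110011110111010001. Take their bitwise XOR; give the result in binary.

0b001011011110001101110011101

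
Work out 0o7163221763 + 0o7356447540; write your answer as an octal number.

Add column by column in base 8, right to left:
  3+0 = 3
  6+4 = 2 carry 1
  7+5+1 = 5 carry 1
  1+7+1 = 1 carry 1
  2+4+1 = 7
  2+4 = 6
  3+6 = 1 carry 1
  6+5+1 = 4 carry 1
  1+3+1 = 5
  7+7 = 6 carry 1
  final carry 1

0o16541671523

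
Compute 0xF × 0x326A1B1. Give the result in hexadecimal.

Multiply each base-16 digit by 15, carrying:
  1×15 = 15 → write F
  B×15 = 165 → write 5 carry 10
  1×15+10 = 25 → write 9 carry 1
  A×15+1 = 151 → write 7 carry 9
  6×15+9 = 99 → write 3 carry 6
  2×15+6 = 36 → write 4 carry 2
  3×15+2 = 47 → write F carry 2
  remaining carry: 2

0x2F43795F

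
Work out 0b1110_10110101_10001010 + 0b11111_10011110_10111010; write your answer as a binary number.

0b1011100101010001000100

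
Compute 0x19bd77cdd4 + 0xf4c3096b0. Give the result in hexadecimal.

Add column by column in base 16, right to left:
  4+0 = 4
  d+b = 8 carry 1
  d+6+1 = 4 carry 1
  c+9+1 = 6 carry 1
  7+0+1 = 8
  7+3 = a
  d+c = 9 carry 1
  b+4+1 = 0 carry 1
  9+f+1 = 9 carry 1
  1+0+1 = 2

0x2909a86484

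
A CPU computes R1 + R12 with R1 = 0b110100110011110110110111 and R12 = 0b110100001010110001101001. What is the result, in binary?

0b1101000111110101000100000

Add column by column in base 2, right to left:
  1+1 = 0 carry 1
  1+0+1 = 0 carry 1
  1+0+1 = 0 carry 1
  0+1+1 = 0 carry 1
  1+0+1 = 0 carry 1
  1+1+1 = 1 carry 1
  0+1+1 = 0 carry 1
  1+0+1 = 0 carry 1
  1+0+1 = 0 carry 1
  0+0+1 = 1
  1+1 = 0 carry 1
  1+1+1 = 1 carry 1
  1+0+1 = 0 carry 1
  1+1+1 = 1 carry 1
  0+0+1 = 1
  0+1 = 1
  1+0 = 1
  1+0 = 1
  0+0 = 0
  0+0 = 0
  1+1 = 0 carry 1
  0+0+1 = 1
  1+1 = 0 carry 1
  1+1+1 = 1 carry 1
  final carry 1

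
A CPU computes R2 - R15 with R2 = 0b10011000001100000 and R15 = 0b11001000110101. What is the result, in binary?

Subtract column by column in base 2:
  0-1 → 1 (borrow)
  0-0-1 → 1 (borrow)
  0-1-1 → 0 (borrow)
  0-0-1 → 1 (borrow)
  0-1-1 → 0 (borrow)
  1-1-1 → 1 (borrow)
  1-0-1 → 0
  0-0 → 0
  0-0 → 0
  0-1 → 1 (borrow)
  0-0-1 → 1 (borrow)
  0-0-1 → 1 (borrow)
  1-1-1 → 1 (borrow)
  1-1-1 → 1 (borrow)
  0-0-1 → 1 (borrow)
  0-0-1 → 1 (borrow)
  1-0-1 → 0

0b1111111000101011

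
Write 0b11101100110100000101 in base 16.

Group the bits into nibbles: 1110 1100 1101 0000 0101 → ecd05.

0xecd05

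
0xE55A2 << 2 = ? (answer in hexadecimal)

0x395688

2 bits is not a whole number of base-16 digits; in binary: 11100101010110100010 << 2 = 1110010101011010001000.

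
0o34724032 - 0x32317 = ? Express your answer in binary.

0o34724032 = 0b11100111010100000011010 in binary.
0x32317 = 0b110010001100010111 in binary.
Subtract column by column in base 2:
  0-1 → 1 (borrow)
  1-1-1 → 1 (borrow)
  0-1-1 → 0 (borrow)
  1-0-1 → 0
  1-1 → 0
  0-0 → 0
  0-0 → 0
  0-0 → 0
  0-1 → 1 (borrow)
  0-1-1 → 0 (borrow)
  0-0-1 → 1 (borrow)
  1-0-1 → 0
  0-0 → 0
  1-1 → 0
  0-0 → 0
  1-0 → 1
  1-1 → 0
  1-1 → 0
  0-0 → 0
  0-0 → 0
  1-0 → 1
  1-0 → 1
  1-0 → 1

0b11100001000010100000011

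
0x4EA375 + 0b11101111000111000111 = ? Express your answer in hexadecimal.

0x5D953C

0b11101111000111000111 = 0xEF1C7 in hexadecimal.
Add column by column in base 16, right to left:
  5+7 = C
  7+C = 3 carry 1
  3+1+1 = 5
  A+F = 9 carry 1
  E+E+1 = D carry 1
  4+0+1 = 5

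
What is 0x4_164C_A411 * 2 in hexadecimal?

Multiply each base-16 digit by 2, carrying:
  1×2 = 2 → write 2
  1×2 = 2 → write 2
  4×2 = 8 → write 8
  A×2 = 20 → write 4 carry 1
  C×2+1 = 25 → write 9 carry 1
  4×2+1 = 9 → write 9
  6×2 = 12 → write C
  1×2 = 2 → write 2
  4×2 = 8 → write 8

0x82C994822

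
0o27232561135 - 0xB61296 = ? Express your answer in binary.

0b10111001101101001100111111000111

0o27232561135 = 0b10111010011010101110001001011101 in binary.
0xB61296 = 0b101101100001001010010110 in binary.
Subtract column by column in base 2:
  1-0 → 1
  0-1 → 1 (borrow)
  1-1-1 → 1 (borrow)
  1-0-1 → 0
  1-1 → 0
  0-0 → 0
  1-0 → 1
  0-1 → 1 (borrow)
  0-0-1 → 1 (borrow)
  1-1-1 → 1 (borrow)
  0-0-1 → 1 (borrow)
  0-0-1 → 1 (borrow)
  0-1-1 → 0 (borrow)
  1-0-1 → 0
  1-0 → 1
  1-0 → 1
  0-0 → 0
  1-1 → 0
  0-1 → 1 (borrow)
  1-0-1 → 0
  0-1 → 1 (borrow)
  1-1-1 → 1 (borrow)
  1-0-1 → 0
  0-1 → 1 (borrow)
  0-0-1 → 1 (borrow)
  1-0-1 → 0
  0-0 → 0
  1-0 → 1
  1-0 → 1
  1-0 → 1
  0-0 → 0
  1-0 → 1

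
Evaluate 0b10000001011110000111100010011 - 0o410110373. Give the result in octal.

0o1403477030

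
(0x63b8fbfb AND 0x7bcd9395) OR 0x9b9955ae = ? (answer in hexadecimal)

0xfb99d7bf

0x63b8fbfb AND 0x7bcd9395 = 0x63889391.
Then OR with 0x9b9955ae.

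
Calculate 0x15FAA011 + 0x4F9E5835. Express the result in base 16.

Add column by column in base 16, right to left:
  1+5 = 6
  1+3 = 4
  0+8 = 8
  A+5 = F
  A+E = 8 carry 1
  F+9+1 = 9 carry 1
  5+F+1 = 5 carry 1
  1+4+1 = 6

0x6598F846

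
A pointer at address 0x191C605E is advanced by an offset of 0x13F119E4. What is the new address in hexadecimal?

0x2D0D7A42

Add column by column in base 16, right to left:
  E+4 = 2 carry 1
  5+E+1 = 4 carry 1
  0+9+1 = A
  6+1 = 7
  C+1 = D
  1+F = 0 carry 1
  9+3+1 = D
  1+1 = 2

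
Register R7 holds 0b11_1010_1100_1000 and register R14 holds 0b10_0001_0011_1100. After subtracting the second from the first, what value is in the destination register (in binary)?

0b1100110001100

Subtract column by column in base 2:
  0-0 → 0
  0-0 → 0
  0-1 → 1 (borrow)
  1-1-1 → 1 (borrow)
  0-1-1 → 0 (borrow)
  0-1-1 → 0 (borrow)
  1-0-1 → 0
  1-0 → 1
  0-1 → 1 (borrow)
  1-0-1 → 0
  0-0 → 0
  1-0 → 1
  1-0 → 1
  1-1 → 0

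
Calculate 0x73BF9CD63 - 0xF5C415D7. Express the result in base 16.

0x64635B78C

Subtract column by column in base 16:
  3-7 → C (borrow)
  6-D-1 → 8 (borrow)
  D-5-1 → 7
  C-1 → B
  9-4 → 5
  F-C → 3
  B-5 → 6
  3-F → 4 (borrow)
  7-0-1 → 6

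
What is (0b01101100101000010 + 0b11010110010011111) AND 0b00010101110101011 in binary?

Add column by column in base 2, right to left:
  0+1 = 1
  1+1 = 0 carry 1
  0+1+1 = 0 carry 1
  0+1+1 = 0 carry 1
  0+1+1 = 0 carry 1
  0+0+1 = 1
  1+0 = 1
  0+1 = 1
  1+0 = 1
  0+0 = 0
  0+1 = 1
  1+1 = 0 carry 1
  1+0+1 = 0 carry 1
  0+1+1 = 0 carry 1
  1+0+1 = 0 carry 1
  1+1+1 = 1 carry 1
  0+1+1 = 0 carry 1
  final carry 1
Sum = 0b101000010111100001; now AND with 0b00010101110101011:
  101000010111100001
& 000010101110101011
= 000000000110100001

0b110100001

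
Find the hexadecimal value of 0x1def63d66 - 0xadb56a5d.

Subtract column by column in base 16:
  6-d → 9 (borrow)
  6-5-1 → 0
  d-a → 3
  3-6 → d (borrow)
  6-5-1 → 0
  f-b → 4
  e-d → 1
  d-a → 3
  1-0 → 1

0x13140d309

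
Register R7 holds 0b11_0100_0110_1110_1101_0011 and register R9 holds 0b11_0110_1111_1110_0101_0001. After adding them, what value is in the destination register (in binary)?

0b11010110110110100100100

Add column by column in base 2, right to left:
  1+1 = 0 carry 1
  1+0+1 = 0 carry 1
  0+0+1 = 1
  0+0 = 0
  1+1 = 0 carry 1
  0+0+1 = 1
  1+1 = 0 carry 1
  1+0+1 = 0 carry 1
  0+0+1 = 1
  1+1 = 0 carry 1
  1+1+1 = 1 carry 1
  1+1+1 = 1 carry 1
  0+1+1 = 0 carry 1
  1+1+1 = 1 carry 1
  1+1+1 = 1 carry 1
  0+1+1 = 0 carry 1
  0+0+1 = 1
  0+1 = 1
  1+1 = 0 carry 1
  0+0+1 = 1
  1+1 = 0 carry 1
  1+1+1 = 1 carry 1
  final carry 1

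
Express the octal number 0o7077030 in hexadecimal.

0x1C7E18

Each octal digit is 3 bits: 7=111 0=000 7=111 7=111 0=000 3=011 0=000.
Group the bits into nibbles: 0001 1100 0111 1110 0001 1000 → 1C7E18.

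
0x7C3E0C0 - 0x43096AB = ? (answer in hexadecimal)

0x3934A15

Subtract column by column in base 16:
  0-B → 5 (borrow)
  C-A-1 → 1
  0-6 → A (borrow)
  E-9-1 → 4
  3-0 → 3
  C-3 → 9
  7-4 → 3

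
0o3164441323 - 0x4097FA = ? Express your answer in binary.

0b11001100100011010101011011001

0o3164441323 = 0b11001110100100100001011010011 in binary.
0x4097FA = 0b10000001001011111111010 in binary.
Subtract column by column in base 2:
  1-0 → 1
  1-1 → 0
  0-0 → 0
  0-1 → 1 (borrow)
  1-1-1 → 1 (borrow)
  0-1-1 → 0 (borrow)
  1-1-1 → 1 (borrow)
  1-1-1 → 1 (borrow)
  0-1-1 → 0 (borrow)
  1-1-1 → 1 (borrow)
  0-1-1 → 0 (borrow)
  0-0-1 → 1 (borrow)
  0-1-1 → 0 (borrow)
  0-0-1 → 1 (borrow)
  1-0-1 → 0
  0-1 → 1 (borrow)
  0-0-1 → 1 (borrow)
  1-0-1 → 0
  0-0 → 0
  0-0 → 0
  1-0 → 1
  0-0 → 0
  1-1 → 0
  1-0 → 1
  1-0 → 1
  0-0 → 0
  0-0 → 0
  1-0 → 1
  1-0 → 1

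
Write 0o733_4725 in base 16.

0x1DB9D5

Each octal digit is 3 bits: 7=111 3=011 3=011 4=100 7=111 2=010 5=101.
Group the bits into nibbles: 0001 1101 1011 1001 1101 0101 → 1DB9D5.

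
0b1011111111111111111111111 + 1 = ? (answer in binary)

0b1100000000000000000000000

The trailing 23 digits are 1 (max in base 2), so adding 1 cascades: they roll to 0 and the next digit up increments.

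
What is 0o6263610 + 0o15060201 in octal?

0o23344011

Add column by column in base 8, right to left:
  0+1 = 1
  1+0 = 1
  6+2 = 0 carry 1
  3+0+1 = 4
  6+6 = 4 carry 1
  2+0+1 = 3
  6+5 = 3 carry 1
  0+1+1 = 2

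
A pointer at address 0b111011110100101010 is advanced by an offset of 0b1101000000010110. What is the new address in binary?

0b1001000110101000000

Add column by column in base 2, right to left:
  0+0 = 0
  1+1 = 0 carry 1
  0+1+1 = 0 carry 1
  1+0+1 = 0 carry 1
  0+1+1 = 0 carry 1
  1+0+1 = 0 carry 1
  0+0+1 = 1
  0+0 = 0
  1+0 = 1
  0+0 = 0
  1+0 = 1
  1+0 = 1
  1+1 = 0 carry 1
  1+0+1 = 0 carry 1
  0+1+1 = 0 carry 1
  1+1+1 = 1 carry 1
  1+0+1 = 0 carry 1
  1+0+1 = 0 carry 1
  final carry 1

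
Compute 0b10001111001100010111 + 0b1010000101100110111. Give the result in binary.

0b11011111111001001110

Add column by column in base 2, right to left:
  1+1 = 0 carry 1
  1+1+1 = 1 carry 1
  1+1+1 = 1 carry 1
  0+0+1 = 1
  1+1 = 0 carry 1
  0+1+1 = 0 carry 1
  0+0+1 = 1
  0+0 = 0
  1+1 = 0 carry 1
  1+1+1 = 1 carry 1
  0+0+1 = 1
  0+1 = 1
  1+0 = 1
  1+0 = 1
  1+0 = 1
  1+0 = 1
  0+1 = 1
  0+0 = 0
  0+1 = 1
  1+0 = 1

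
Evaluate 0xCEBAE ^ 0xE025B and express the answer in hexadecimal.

XOR each hex digit independently (no carries):
  C^E=2, E^0=E, B^2=9, A^5=F, E^B=5

0x2E9F5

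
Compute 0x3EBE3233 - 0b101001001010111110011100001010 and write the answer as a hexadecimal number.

0b101001001010111110011100001010 = 0x292BE70A in hexadecimal.
Subtract column by column in base 16:
  3-A → 9 (borrow)
  3-0-1 → 2
  2-7 → B (borrow)
  3-E-1 → 4 (borrow)
  E-B-1 → 2
  B-2 → 9
  E-9 → 5
  3-2 → 1

0x15924B29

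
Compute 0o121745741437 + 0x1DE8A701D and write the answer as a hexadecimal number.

0o121745741437 = 0x28F97C31F in hexadecimal.
Add column by column in base 16, right to left:
  F+D = C carry 1
  1+1+1 = 3
  3+0 = 3
  C+7 = 3 carry 1
  7+A+1 = 2 carry 1
  9+8+1 = 2 carry 1
  F+E+1 = E carry 1
  8+D+1 = 6 carry 1
  2+1+1 = 4

0x46E22333C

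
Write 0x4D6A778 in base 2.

Expand each hex digit to 4 bits: 4=0100 D=1101 6=0110 A=1010 7=0111 7=0111 8=1000.

0b100110101101010011101111000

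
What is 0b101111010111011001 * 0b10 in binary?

0b1011110101110110010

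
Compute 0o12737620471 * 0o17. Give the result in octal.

0o244034571127

Multiply each base-8 digit by 15, carrying:
  1×15 = 15 → write 7 carry 1
  7×15+1 = 106 → write 2 carry 13
  4×15+13 = 73 → write 1 carry 9
  0×15+9 = 9 → write 1 carry 1
  2×15+1 = 31 → write 7 carry 3
  6×15+3 = 93 → write 5 carry 11
  7×15+11 = 116 → write 4 carry 14
  3×15+14 = 59 → write 3 carry 7
  7×15+7 = 112 → write 0 carry 14
  2×15+14 = 44 → write 4 carry 5
  1×15+5 = 20 → write 4 carry 2
  remaining carry: 2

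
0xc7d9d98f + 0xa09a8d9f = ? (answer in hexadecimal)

Add column by column in base 16, right to left:
  f+f = e carry 1
  8+9+1 = 2 carry 1
  9+d+1 = 7 carry 1
  d+8+1 = 6 carry 1
  9+a+1 = 4 carry 1
  d+9+1 = 7 carry 1
  7+0+1 = 8
  c+a = 6 carry 1
  final carry 1

0x16874672e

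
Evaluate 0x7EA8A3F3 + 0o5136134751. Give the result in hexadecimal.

0xA8215DDC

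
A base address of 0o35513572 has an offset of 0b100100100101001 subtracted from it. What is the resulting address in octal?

0b100100100101001 = 0o44451 in octal.
Subtract column by column in base 8:
  2-1 → 1
  7-5 → 2
  5-4 → 1
  3-4 → 7 (borrow)
  1-4-1 → 4 (borrow)
  5-0-1 → 4
  5-0 → 5
  3-0 → 3

0o35447121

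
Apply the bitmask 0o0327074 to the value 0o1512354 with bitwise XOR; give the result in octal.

0o1635320

XOR each oct digit independently (no carries):
  1^0=1, 5^3=6, 1^2=3, 2^7=5, 3^0=3, 5^7=2, 4^4=0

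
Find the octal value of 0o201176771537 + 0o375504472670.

Add column by column in base 8, right to left:
  7+0 = 7
  3+7 = 2 carry 1
  5+6+1 = 4 carry 1
  1+2+1 = 4
  7+7 = 6 carry 1
  7+4+1 = 4 carry 1
  6+4+1 = 3 carry 1
  7+0+1 = 0 carry 1
  1+5+1 = 7
  1+5 = 6
  0+7 = 7
  2+3 = 5

0o576703464427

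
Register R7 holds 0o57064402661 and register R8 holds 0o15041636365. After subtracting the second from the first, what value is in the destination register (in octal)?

Subtract column by column in base 8:
  1-5 → 4 (borrow)
  6-6-1 → 7 (borrow)
  6-3-1 → 2
  2-6 → 4 (borrow)
  0-3-1 → 4 (borrow)
  4-6-1 → 5 (borrow)
  4-1-1 → 2
  6-4 → 2
  0-0 → 0
  7-5 → 2
  5-1 → 4

0o42022544274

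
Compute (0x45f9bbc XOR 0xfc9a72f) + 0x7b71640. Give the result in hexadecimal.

First 0x45f9bbc XOR 0xfc9a72f = 0xb963c93.
Add column by column in base 16, right to left:
  3+0 = 3
  9+4 = d
  c+6 = 2 carry 1
  3+1+1 = 5
  6+7 = d
  9+b = 4 carry 1
  b+7+1 = 3 carry 1
  final carry 1

0x134d52d3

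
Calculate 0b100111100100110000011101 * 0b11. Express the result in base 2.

Multiply each base-2 digit by 3, carrying:
  1×3 = 3 → write 1 carry 1
  0×3+1 = 1 → write 1
  1×3 = 3 → write 1 carry 1
  1×3+1 = 4 → write 0 carry 2
  1×3+2 = 5 → write 1 carry 2
  0×3+2 = 2 → write 0 carry 1
  0×3+1 = 1 → write 1
  0×3 = 0 → write 0
  0×3 = 0 → write 0
  0×3 = 0 → write 0
  1×3 = 3 → write 1 carry 1
  1×3+1 = 4 → write 0 carry 2
  0×3+2 = 2 → write 0 carry 1
  0×3+1 = 1 → write 1
  1×3 = 3 → write 1 carry 1
  0×3+1 = 1 → write 1
  0×3 = 0 → write 0
  1×3 = 3 → write 1 carry 1
  1×3+1 = 4 → write 0 carry 2
  1×3+2 = 5 → write 1 carry 2
  1×3+2 = 5 → write 1 carry 2
  0×3+2 = 2 → write 0 carry 1
  0×3+1 = 1 → write 1
  1×3 = 3 → write 1 carry 1
  remaining carry: 1

0b1110110101110010001010111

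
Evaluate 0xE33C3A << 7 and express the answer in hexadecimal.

7 bits is not a whole number of base-16 digits; in binary: 111000110011110000111010 << 7 = 1110001100111100001110100000000.

0x719E1D00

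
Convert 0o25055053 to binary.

0b10101000101101000101011

Each octal digit is 3 bits: 2=010 5=101 0=000 5=101 5=101 0=000 5=101 3=011.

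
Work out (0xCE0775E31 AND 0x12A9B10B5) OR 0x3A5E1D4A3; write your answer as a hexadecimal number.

0xCE0775E31 AND 0x12A9B10B5 = 0x020131031.
Then OR with 0x3A5E1D4A3.

0x3A5F3D4B3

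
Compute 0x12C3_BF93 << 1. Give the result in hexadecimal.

1 bits is not a whole number of base-16 digits; in binary: 10010110000111011111110010011 << 1 = 100101100001110111111100100110.

0x25877F26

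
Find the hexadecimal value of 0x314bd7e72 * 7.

Multiply each base-16 digit by 7, carrying:
  2×7 = 14 → write e
  7×7 = 49 → write 1 carry 3
  e×7+3 = 101 → write 5 carry 6
  7×7+6 = 55 → write 7 carry 3
  d×7+3 = 94 → write e carry 5
  b×7+5 = 82 → write 2 carry 5
  4×7+5 = 33 → write 1 carry 2
  1×7+2 = 9 → write 9
  3×7 = 21 → write 5 carry 1
  remaining carry: 1

0x15912e751e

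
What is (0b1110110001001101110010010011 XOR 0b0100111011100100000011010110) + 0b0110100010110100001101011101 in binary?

0b10000101101011101111110100010

First 0b1110110001001101110010010011 XOR 0b0100111011100100000011010110 = 0b1010001010101001110001000101.
Add column by column in base 2, right to left:
  1+1 = 0 carry 1
  0+0+1 = 1
  1+1 = 0 carry 1
  0+1+1 = 0 carry 1
  0+1+1 = 0 carry 1
  0+0+1 = 1
  1+1 = 0 carry 1
  0+0+1 = 1
  0+1 = 1
  0+1 = 1
  1+0 = 1
  1+0 = 1
  1+0 = 1
  0+0 = 0
  0+1 = 1
  1+0 = 1
  0+1 = 1
  1+1 = 0 carry 1
  0+0+1 = 1
  1+1 = 0 carry 1
  0+0+1 = 1
  1+0 = 1
  0+0 = 0
  0+1 = 1
  0+0 = 0
  1+1 = 0 carry 1
  0+1+1 = 0 carry 1
  1+0+1 = 0 carry 1
  final carry 1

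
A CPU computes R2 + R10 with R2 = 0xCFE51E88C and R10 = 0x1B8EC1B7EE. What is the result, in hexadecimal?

0x288D13A07A

Add column by column in base 16, right to left:
  C+E = A carry 1
  8+E+1 = 7 carry 1
  8+7+1 = 0 carry 1
  E+B+1 = A carry 1
  1+1+1 = 3
  5+C = 1 carry 1
  E+E+1 = D carry 1
  F+8+1 = 8 carry 1
  C+B+1 = 8 carry 1
  0+1+1 = 2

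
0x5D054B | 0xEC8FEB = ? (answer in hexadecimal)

0xFD8FEB

OR each hex digit independently (no carries):
  5|E=F, D|C=D, 0|8=8, 5|F=F, 4|E=E, B|B=B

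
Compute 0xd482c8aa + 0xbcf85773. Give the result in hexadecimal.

0x1917b201d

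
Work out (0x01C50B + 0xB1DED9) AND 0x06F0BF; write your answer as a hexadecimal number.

Add column by column in base 16, right to left:
  B+9 = 4 carry 1
  0+D+1 = E
  5+E = 3 carry 1
  C+D+1 = A carry 1
  1+1+1 = 3
  0+B = B
Sum = 0xB3A3E4; now AND with 0x06F0BF:
  B&0=0, 3&6=2, A&F=A, 3&0=0, E&B=A, 4&F=4

0x2A0A4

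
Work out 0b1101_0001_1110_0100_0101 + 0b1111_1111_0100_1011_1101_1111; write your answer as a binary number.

0b1000011000110101000100100

Add column by column in base 2, right to left:
  1+1 = 0 carry 1
  0+1+1 = 0 carry 1
  1+1+1 = 1 carry 1
  0+1+1 = 0 carry 1
  0+1+1 = 0 carry 1
  0+0+1 = 1
  1+1 = 0 carry 1
  0+1+1 = 0 carry 1
  0+1+1 = 0 carry 1
  1+1+1 = 1 carry 1
  1+0+1 = 0 carry 1
  1+1+1 = 1 carry 1
  1+0+1 = 0 carry 1
  0+0+1 = 1
  0+1 = 1
  0+0 = 0
  1+1 = 0 carry 1
  0+1+1 = 0 carry 1
  1+1+1 = 1 carry 1
  1+1+1 = 1 carry 1
  0+1+1 = 0 carry 1
  0+1+1 = 0 carry 1
  0+1+1 = 0 carry 1
  0+1+1 = 0 carry 1
  final carry 1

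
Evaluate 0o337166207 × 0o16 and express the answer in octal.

0o6065167542

Multiply each base-8 digit by 14, carrying:
  7×14 = 98 → write 2 carry 12
  0×14+12 = 12 → write 4 carry 1
  2×14+1 = 29 → write 5 carry 3
  6×14+3 = 87 → write 7 carry 10
  6×14+10 = 94 → write 6 carry 11
  1×14+11 = 25 → write 1 carry 3
  7×14+3 = 101 → write 5 carry 12
  3×14+12 = 54 → write 6 carry 6
  3×14+6 = 48 → write 0 carry 6
  remaining carry: 6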